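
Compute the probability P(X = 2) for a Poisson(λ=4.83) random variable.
0.093158

We have X ~ Poisson(λ=4.83).

For a Poisson distribution, the PMF gives us the probability of each outcome.

Using the PMF formula:
P(X = 2) = 0.093158

Rounded to 4 decimal places: 0.0932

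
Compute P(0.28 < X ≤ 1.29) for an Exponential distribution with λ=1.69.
0.509975

We have X ~ Exponential(λ=1.69).

To find P(0.28 < X ≤ 1.29), we use:
P(0.28 < X ≤ 1.29) = P(X ≤ 1.29) - P(X ≤ 0.28)
                 = F(1.29) - F(0.28)
                 = 0.886970 - 0.376995
                 = 0.509975

So there's approximately a 51.0% chance that X falls in this range.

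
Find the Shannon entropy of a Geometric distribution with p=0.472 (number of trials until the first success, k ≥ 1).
1.4652 nats

We have X ~ Geometric(p=0.472) (number of trials until the first success, k ≥ 1).

The Shannon entropy measures the uncertainty or information content of the distribution.

For a Geometric distribution with p=0.472 (number of trials until the first success, k ≥ 1):
H(X) = 1.4652 nats

(In bits, this would be 2.1138 bits.)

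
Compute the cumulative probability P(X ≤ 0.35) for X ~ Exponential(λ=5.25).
0.840785

We have X ~ Exponential(λ=5.25).

The CDF gives us P(X ≤ k).

Using the CDF:
P(X ≤ 0.35) = 0.840785

This means there's approximately a 84.1% chance that X is at most 0.35.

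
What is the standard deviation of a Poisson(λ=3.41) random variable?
1.8466

We have X ~ Poisson(λ=3.41).

For a Poisson distribution with λ=3.41:
σ = √Var(X) = 1.8466

The standard deviation is the square root of the variance.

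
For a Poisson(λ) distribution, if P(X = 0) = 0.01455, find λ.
λ = 4.2302

For a Poisson(λ) distribution, the PMF at 0 is:
P(X = 0) = λ^0 e^(-λ) / 0! = e^(-λ)

Given P(X = 0) = 0.01455:
e^(-λ) = 0.01455
-λ = ln(0.01455)
λ = -ln(0.01455) = 4.2302

Verification: e^(-4.2302) = 0.01455 ✓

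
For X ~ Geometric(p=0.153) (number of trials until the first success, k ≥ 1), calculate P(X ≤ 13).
0.884526

We have X ~ Geometric(p=0.153) (number of trials until the first success, k ≥ 1).

The CDF gives us P(X ≤ k).

Using the CDF:
P(X ≤ 13) = 0.884526

This means there's approximately a 88.5% chance that X is at most 13.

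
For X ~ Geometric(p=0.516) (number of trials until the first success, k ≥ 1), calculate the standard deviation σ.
1.3483

We have X ~ Geometric(p=0.516) (number of trials until the first success, k ≥ 1).

For a Geometric distribution with p=0.516 (number of trials until the first success, k ≥ 1):
σ = √Var(X) = 1.3483

The standard deviation is the square root of the variance.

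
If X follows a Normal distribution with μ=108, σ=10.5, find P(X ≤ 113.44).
0.697804

We have X ~ Normal(μ=108, σ=10.5).

The CDF gives us P(X ≤ k).

Using the CDF:
P(X ≤ 113.44) = 0.697804

This means there's approximately a 69.8% chance that X is at most 113.44.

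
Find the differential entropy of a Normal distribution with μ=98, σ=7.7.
3.4602 nats

We have X ~ Normal(μ=98, σ=7.7).

The differential entropy measures the uncertainty or information content of the distribution.

For a Normal distribution with μ=98, σ=7.7:
h(X) = 3.4602 nats

(In bits, this would be 4.9920 bits.)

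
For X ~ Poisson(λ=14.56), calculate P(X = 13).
0.100807

We have X ~ Poisson(λ=14.56).

For a Poisson distribution, the PMF gives us the probability of each outcome.

Using the PMF formula:
P(X = 13) = 0.100807

Rounded to 4 decimal places: 0.1008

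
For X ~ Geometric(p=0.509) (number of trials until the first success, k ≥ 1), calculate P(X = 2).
0.249919

We have X ~ Geometric(p=0.509) (number of trials until the first success, k ≥ 1).

For a Geometric distribution, the PMF gives us the probability of each outcome.

Using the PMF formula:
P(X = 2) = 0.249919

Rounded to 4 decimal places: 0.2499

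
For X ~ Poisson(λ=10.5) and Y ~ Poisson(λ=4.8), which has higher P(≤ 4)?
Y has higher probability (P(Y ≤ 4) = 0.4763 > P(X ≤ 4) = 0.0211)

Compute P(≤ 4) for each distribution:

X ~ Poisson(λ=10.5):
P(X ≤ 4) = 0.0211

Y ~ Poisson(λ=4.8):
P(Y ≤ 4) = 0.4763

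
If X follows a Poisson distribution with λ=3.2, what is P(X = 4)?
0.178093

We have X ~ Poisson(λ=3.2).

For a Poisson distribution, the PMF gives us the probability of each outcome.

Using the PMF formula:
P(X = 4) = 0.178093

Rounded to 4 decimal places: 0.1781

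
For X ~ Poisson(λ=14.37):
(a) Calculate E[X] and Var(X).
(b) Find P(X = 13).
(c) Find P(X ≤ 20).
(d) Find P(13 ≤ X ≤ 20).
(a) E[X] = 14.3700, Var(X) = 14.3700
(b) P(X = 13) = 0.102765
(c) P(X ≤ 20) = 0.940653
(d) P(13 ≤ X ≤ 20) = 0.617616

We have X ~ Poisson(λ=14.37).

(a) Moments:
E[X] = 14.3700
Var(X) = 14.3700
σ = √Var(X) = 3.7908

(b) Point probability using PMF:
P(X = 13) = 0.102765

(c) Cumulative probability using CDF:
P(X ≤ 20) = F(20) = 0.940653

(d) Range probability:
P(13 ≤ X ≤ 20) = P(X ≤ 20) - P(X ≤ 12)
                   = F(20) - F(12)
                   = 0.940653 - 0.323037
                   = 0.617616

This means approximately 61.8% of outcomes fall in the interval [13, 20].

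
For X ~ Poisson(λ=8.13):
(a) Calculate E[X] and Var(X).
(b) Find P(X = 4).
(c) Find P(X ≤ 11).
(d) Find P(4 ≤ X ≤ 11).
(a) E[X] = 8.1300, Var(X) = 8.1300
(b) P(X = 4) = 0.053621
(c) P(X ≤ 11) = 0.878463
(d) P(4 ≤ X ≤ 11) = 0.839657

We have X ~ Poisson(λ=8.13).

(a) Moments:
E[X] = 8.1300
Var(X) = 8.1300
σ = √Var(X) = 2.8513

(b) Point probability using PMF:
P(X = 4) = 0.053621

(c) Cumulative probability using CDF:
P(X ≤ 11) = F(11) = 0.878463

(d) Range probability:
P(4 ≤ X ≤ 11) = P(X ≤ 11) - P(X ≤ 3)
                   = F(11) - F(3)
                   = 0.878463 - 0.038806
                   = 0.839657

This means approximately 84.0% of outcomes fall in the interval [4, 11].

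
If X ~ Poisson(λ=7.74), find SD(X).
2.7821

We have X ~ Poisson(λ=7.74).

For a Poisson distribution with λ=7.74:
σ = √Var(X) = 2.7821

The standard deviation is the square root of the variance.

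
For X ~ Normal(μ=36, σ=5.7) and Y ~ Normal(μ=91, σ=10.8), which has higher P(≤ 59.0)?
X has higher probability (P(X ≤ 59.0) = 1.0000 > P(Y ≤ 59.0) = 0.0015)

Compute P(≤ 59.0) for each distribution:

X ~ Normal(μ=36, σ=5.7):
P(X ≤ 59.0) = 1.0000

Y ~ Normal(μ=91, σ=10.8):
P(Y ≤ 59.0) = 0.0015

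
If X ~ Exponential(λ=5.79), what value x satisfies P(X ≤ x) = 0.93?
0.4593

We have X ~ Exponential(λ=5.79).

We want to find x such that P(X ≤ x) = 0.93.

This is the 93rd percentile, which means 93% of values fall below this point.

Using the inverse CDF (quantile function):
x = F⁻¹(0.93) = 0.4593

Verification: P(X ≤ 0.4593) = 0.93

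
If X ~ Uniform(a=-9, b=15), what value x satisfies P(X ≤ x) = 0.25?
-3.0000

We have X ~ Uniform(a=-9, b=15).

We want to find x such that P(X ≤ x) = 0.25.

This is the 25th percentile, which means 25% of values fall below this point.

Using the inverse CDF (quantile function):
x = F⁻¹(0.25) = -3.0000

Verification: P(X ≤ -3.0000) = 0.25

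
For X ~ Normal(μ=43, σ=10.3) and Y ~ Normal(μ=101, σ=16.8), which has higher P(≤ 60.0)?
X has higher probability (P(X ≤ 60.0) = 0.9506 > P(Y ≤ 60.0) = 0.0073)

Compute P(≤ 60.0) for each distribution:

X ~ Normal(μ=43, σ=10.3):
P(X ≤ 60.0) = 0.9506

Y ~ Normal(μ=101, σ=16.8):
P(Y ≤ 60.0) = 0.0073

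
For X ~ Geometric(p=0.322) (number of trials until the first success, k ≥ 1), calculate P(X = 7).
0.031278

We have X ~ Geometric(p=0.322) (number of trials until the first success, k ≥ 1).

For a Geometric distribution, the PMF gives us the probability of each outcome.

Using the PMF formula:
P(X = 7) = 0.031278

Rounded to 4 decimal places: 0.0313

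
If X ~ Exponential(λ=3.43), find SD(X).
0.2915

We have X ~ Exponential(λ=3.43).

For an Exponential distribution with λ=3.43:
σ = √Var(X) = 0.2915

The standard deviation is the square root of the variance.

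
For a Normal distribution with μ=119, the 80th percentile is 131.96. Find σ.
σ = 15.3989

For X ~ Normal(μ, σ), the p-th percentile satisfies x = μ + z_p × σ,
where z_p = Φ⁻¹(p) is the standard normal quantile.

Step 1: z_{0.8} = Φ⁻¹(0.8) = 0.8416

Step 2: Solve for σ:
131.96 = 119 + 0.8416 × σ
σ = (131.96 - 119) / 0.8416
σ = 12.96 / 0.8416
σ = 15.3989

Verification: μ + z × σ = 119 + 0.8416 × 15.3989 = 131.96 ✓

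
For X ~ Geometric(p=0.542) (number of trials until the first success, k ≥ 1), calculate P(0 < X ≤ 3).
0.903928

We have X ~ Geometric(p=0.542) (number of trials until the first success, k ≥ 1).

To find P(0 < X ≤ 3), we use:
P(0 < X ≤ 3) = P(X ≤ 3) - P(X ≤ 0)
                 = F(3) - F(0)
                 = 0.903928 - 0.000000
                 = 0.903928

So there's approximately a 90.4% chance that X falls in this range.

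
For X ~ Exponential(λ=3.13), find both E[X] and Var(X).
E[X] = 0.3195, Var(X) = 0.1021

We have X ~ Exponential(λ=3.13).

For an Exponential distribution with λ=3.13:

Expected value:
E[X] = 0.3195

Variance:
Var(X) = 0.1021

Standard deviation:
σ = √Var(X) = 0.3195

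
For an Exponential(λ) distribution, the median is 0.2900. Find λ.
λ = 2.3902

For X ~ Exponential(λ), the CDF is F(x) = 1 - e^(-λx).
The median m satisfies F(m) = 0.5:
1 - e^(-λm) = 0.5
e^(-λm) = 0.5
λm = ln(2)
m = ln(2) / λ

Given m = 0.2900:
λ = ln(2) / 0.2900 = 0.693147 / 0.2900 = 2.3902

Verification: ln(2) / 2.3902 = 0.2900 ✓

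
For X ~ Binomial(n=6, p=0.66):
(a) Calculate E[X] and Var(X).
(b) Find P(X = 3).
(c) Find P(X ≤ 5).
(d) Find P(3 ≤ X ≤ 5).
(a) E[X] = 3.9600, Var(X) = 1.3464
(b) P(X = 3) = 0.225995
(c) P(X ≤ 5) = 0.917346
(d) P(3 ≤ X ≤ 5) = 0.810493

We have X ~ Binomial(n=6, p=0.66).

(a) Moments:
E[X] = 3.9600
Var(X) = 1.3464
σ = √Var(X) = 1.1603

(b) Point probability using PMF:
P(X = 3) = 0.225995

(c) Cumulative probability using CDF:
P(X ≤ 5) = F(5) = 0.917346

(d) Range probability:
P(3 ≤ X ≤ 5) = P(X ≤ 5) - P(X ≤ 2)
                   = F(5) - F(2)
                   = 0.917346 - 0.106853
                   = 0.810493

This means approximately 81.0% of outcomes fall in the interval [3, 5].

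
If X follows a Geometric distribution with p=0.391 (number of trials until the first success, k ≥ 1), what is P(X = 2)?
0.238119

We have X ~ Geometric(p=0.391) (number of trials until the first success, k ≥ 1).

For a Geometric distribution, the PMF gives us the probability of each outcome.

Using the PMF formula:
P(X = 2) = 0.238119

Rounded to 4 decimal places: 0.2381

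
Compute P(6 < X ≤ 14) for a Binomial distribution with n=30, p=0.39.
0.830153

We have X ~ Binomial(n=30, p=0.39).

To find P(6 < X ≤ 14), we use:
P(6 < X ≤ 14) = P(X ≤ 14) - P(X ≤ 6)
                 = F(14) - F(6)
                 = 0.852519 - 0.022366
                 = 0.830153

So there's approximately a 83.0% chance that X falls in this range.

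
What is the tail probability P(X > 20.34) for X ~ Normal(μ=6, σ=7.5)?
0.027938

We have X ~ Normal(μ=6, σ=7.5).

P(X > 20.34) = 1 - P(X ≤ 20.34)
                = 1 - F(20.34)
                = 1 - 0.972062
                = 0.027938

So there's approximately a 2.8% chance that X exceeds 20.34.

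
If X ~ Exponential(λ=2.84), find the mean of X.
0.3521

We have X ~ Exponential(λ=2.84).

For an Exponential distribution with λ=2.84:
E[X] = 0.3521

This is the expected (average) value of X.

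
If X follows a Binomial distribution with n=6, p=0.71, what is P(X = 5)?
0.313936

We have X ~ Binomial(n=6, p=0.71).

For a Binomial distribution, the PMF gives us the probability of each outcome.

Using the PMF formula:
P(X = 5) = 0.313936

Rounded to 4 decimal places: 0.3139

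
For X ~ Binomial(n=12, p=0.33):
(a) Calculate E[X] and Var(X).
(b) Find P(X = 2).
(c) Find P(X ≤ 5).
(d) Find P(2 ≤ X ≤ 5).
(a) E[X] = 3.9600, Var(X) = 2.6532
(b) P(X = 2) = 0.131015
(c) P(X ≤ 5) = 0.828887
(d) P(2 ≤ X ≤ 5) = 0.772341

We have X ~ Binomial(n=12, p=0.33).

(a) Moments:
E[X] = 3.9600
Var(X) = 2.6532
σ = √Var(X) = 1.6289

(b) Point probability using PMF:
P(X = 2) = 0.131015

(c) Cumulative probability using CDF:
P(X ≤ 5) = F(5) = 0.828887

(d) Range probability:
P(2 ≤ X ≤ 5) = P(X ≤ 5) - P(X ≤ 1)
                   = F(5) - F(1)
                   = 0.828887 - 0.056546
                   = 0.772341

This means approximately 77.2% of outcomes fall in the interval [2, 5].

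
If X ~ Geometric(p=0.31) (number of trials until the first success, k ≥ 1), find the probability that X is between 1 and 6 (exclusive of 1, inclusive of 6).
0.582082

We have X ~ Geometric(p=0.31) (number of trials until the first success, k ≥ 1).

To find P(1 < X ≤ 6), we use:
P(1 < X ≤ 6) = P(X ≤ 6) - P(X ≤ 1)
                 = F(6) - F(1)
                 = 0.892082 - 0.310000
                 = 0.582082

So there's approximately a 58.2% chance that X falls in this range.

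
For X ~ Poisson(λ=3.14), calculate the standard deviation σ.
1.7720

We have X ~ Poisson(λ=3.14).

For a Poisson distribution with λ=3.14:
σ = √Var(X) = 1.7720

The standard deviation is the square root of the variance.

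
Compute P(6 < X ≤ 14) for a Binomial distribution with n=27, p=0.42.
0.863842

We have X ~ Binomial(n=27, p=0.42).

To find P(6 < X ≤ 14), we use:
P(6 < X ≤ 14) = P(X ≤ 14) - P(X ≤ 6)
                 = F(14) - F(6)
                 = 0.890435 - 0.026594
                 = 0.863842

So there's approximately a 86.4% chance that X falls in this range.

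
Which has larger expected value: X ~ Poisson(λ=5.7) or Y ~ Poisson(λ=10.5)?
Y has larger mean (10.5000 > 5.7000)

Compute the expected value for each distribution:

X ~ Poisson(λ=5.7):
E[X] = 5.7000

Y ~ Poisson(λ=10.5):
E[Y] = 10.5000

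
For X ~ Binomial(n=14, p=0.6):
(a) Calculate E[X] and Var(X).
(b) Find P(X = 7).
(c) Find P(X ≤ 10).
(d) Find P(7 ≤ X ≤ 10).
(a) E[X] = 8.4000, Var(X) = 3.3600
(b) P(X = 7) = 0.157408
(c) P(X ≤ 10) = 0.875691
(d) P(7 ≤ X ≤ 10) = 0.725551

We have X ~ Binomial(n=14, p=0.6).

(a) Moments:
E[X] = 8.4000
Var(X) = 3.3600
σ = √Var(X) = 1.8330

(b) Point probability using PMF:
P(X = 7) = 0.157408

(c) Cumulative probability using CDF:
P(X ≤ 10) = F(10) = 0.875691

(d) Range probability:
P(7 ≤ X ≤ 10) = P(X ≤ 10) - P(X ≤ 6)
                   = F(10) - F(6)
                   = 0.875691 - 0.150140
                   = 0.725551

This means approximately 72.6% of outcomes fall in the interval [7, 10].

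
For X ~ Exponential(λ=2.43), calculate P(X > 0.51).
0.289587

We have X ~ Exponential(λ=2.43).

P(X > 0.51) = 1 - P(X ≤ 0.51)
                = 1 - F(0.51)
                = 1 - 0.710413
                = 0.289587

So there's approximately a 29.0% chance that X exceeds 0.51.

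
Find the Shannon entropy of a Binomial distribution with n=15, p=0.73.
1.9527 nats

We have X ~ Binomial(n=15, p=0.73).

The Shannon entropy measures the uncertainty or information content of the distribution.

For a Binomial distribution with n=15, p=0.73:
H(X) = 1.9527 nats

(In bits, this would be 2.8172 bits.)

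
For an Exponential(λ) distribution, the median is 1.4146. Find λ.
λ = 0.4900

For X ~ Exponential(λ), the CDF is F(x) = 1 - e^(-λx).
The median m satisfies F(m) = 0.5:
1 - e^(-λm) = 0.5
e^(-λm) = 0.5
λm = ln(2)
m = ln(2) / λ

Given m = 1.4146:
λ = ln(2) / 1.4146 = 0.693147 / 1.4146 = 0.4900

Verification: ln(2) / 0.4900 = 1.4146 ✓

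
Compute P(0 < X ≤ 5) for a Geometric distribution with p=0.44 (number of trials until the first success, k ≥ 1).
0.944927

We have X ~ Geometric(p=0.44) (number of trials until the first success, k ≥ 1).

To find P(0 < X ≤ 5), we use:
P(0 < X ≤ 5) = P(X ≤ 5) - P(X ≤ 0)
                 = F(5) - F(0)
                 = 0.944927 - 0.000000
                 = 0.944927

So there's approximately a 94.5% chance that X falls in this range.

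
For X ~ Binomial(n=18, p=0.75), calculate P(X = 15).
0.170384

We have X ~ Binomial(n=18, p=0.75).

For a Binomial distribution, the PMF gives us the probability of each outcome.

Using the PMF formula:
P(X = 15) = 0.170384

Rounded to 4 decimal places: 0.1704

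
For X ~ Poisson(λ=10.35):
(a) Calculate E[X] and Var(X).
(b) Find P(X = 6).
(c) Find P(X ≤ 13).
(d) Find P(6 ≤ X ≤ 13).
(a) E[X] = 10.3500, Var(X) = 10.3500
(b) P(X = 6) = 0.054621
(c) P(X ≤ 13) = 0.837631
(d) P(6 ≤ X ≤ 13) = 0.782681

We have X ~ Poisson(λ=10.35).

(a) Moments:
E[X] = 10.3500
Var(X) = 10.3500
σ = √Var(X) = 3.2171

(b) Point probability using PMF:
P(X = 6) = 0.054621

(c) Cumulative probability using CDF:
P(X ≤ 13) = F(13) = 0.837631

(d) Range probability:
P(6 ≤ X ≤ 13) = P(X ≤ 13) - P(X ≤ 5)
                   = F(13) - F(5)
                   = 0.837631 - 0.054950
                   = 0.782681

This means approximately 78.3% of outcomes fall in the interval [6, 13].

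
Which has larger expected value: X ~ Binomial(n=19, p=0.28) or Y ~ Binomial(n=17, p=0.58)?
Y has larger mean (9.8600 > 5.3200)

Compute the expected value for each distribution:

X ~ Binomial(n=19, p=0.28):
E[X] = 5.3200

Y ~ Binomial(n=17, p=0.58):
E[Y] = 9.8600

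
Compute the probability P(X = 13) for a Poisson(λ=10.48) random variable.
0.082987

We have X ~ Poisson(λ=10.48).

For a Poisson distribution, the PMF gives us the probability of each outcome.

Using the PMF formula:
P(X = 13) = 0.082987

Rounded to 4 decimal places: 0.0830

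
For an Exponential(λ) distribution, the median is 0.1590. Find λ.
λ = 4.3594

For X ~ Exponential(λ), the CDF is F(x) = 1 - e^(-λx).
The median m satisfies F(m) = 0.5:
1 - e^(-λm) = 0.5
e^(-λm) = 0.5
λm = ln(2)
m = ln(2) / λ

Given m = 0.1590:
λ = ln(2) / 0.1590 = 0.693147 / 0.1590 = 4.3594

Verification: ln(2) / 4.3594 = 0.1590 ✓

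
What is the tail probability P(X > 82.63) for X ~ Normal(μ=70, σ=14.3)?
0.188560

We have X ~ Normal(μ=70, σ=14.3).

P(X > 82.63) = 1 - P(X ≤ 82.63)
                = 1 - F(82.63)
                = 1 - 0.811440
                = 0.188560

So there's approximately a 18.9% chance that X exceeds 82.63.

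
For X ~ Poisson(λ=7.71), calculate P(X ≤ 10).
0.843592

We have X ~ Poisson(λ=7.71).

The CDF gives us P(X ≤ k).

Using the CDF:
P(X ≤ 10) = 0.843592

This means there's approximately a 84.4% chance that X is at most 10.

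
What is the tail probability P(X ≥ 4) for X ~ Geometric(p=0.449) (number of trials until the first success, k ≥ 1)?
0.167284

We have X ~ Geometric(p=0.449) (number of trials until the first success, k ≥ 1).

For discrete distributions, P(X ≥ 4) = 1 - P(X ≤ 3).

P(X ≤ 3) = 0.832716
P(X ≥ 4) = 1 - 0.832716 = 0.167284

So there's approximately a 16.7% chance that X is at least 4.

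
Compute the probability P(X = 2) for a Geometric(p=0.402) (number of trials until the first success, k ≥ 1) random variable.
0.240396

We have X ~ Geometric(p=0.402) (number of trials until the first success, k ≥ 1).

For a Geometric distribution, the PMF gives us the probability of each outcome.

Using the PMF formula:
P(X = 2) = 0.240396

Rounded to 4 decimal places: 0.2404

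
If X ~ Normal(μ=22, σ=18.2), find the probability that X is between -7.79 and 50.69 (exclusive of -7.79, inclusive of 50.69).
0.891695

We have X ~ Normal(μ=22, σ=18.2).

To find P(-7.79 < X ≤ 50.69), we use:
P(-7.79 < X ≤ 50.69) = P(X ≤ 50.69) - P(X ≤ -7.79)
                 = F(50.69) - F(-7.79)
                 = 0.942530 - 0.050835
                 = 0.891695

So there's approximately a 89.2% chance that X falls in this range.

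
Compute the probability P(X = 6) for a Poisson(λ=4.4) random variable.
0.123734

We have X ~ Poisson(λ=4.4).

For a Poisson distribution, the PMF gives us the probability of each outcome.

Using the PMF formula:
P(X = 6) = 0.123734

Rounded to 4 decimal places: 0.1237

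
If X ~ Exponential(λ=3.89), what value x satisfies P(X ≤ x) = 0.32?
0.0991

We have X ~ Exponential(λ=3.89).

We want to find x such that P(X ≤ x) = 0.32.

This is the 32nd percentile, which means 32% of values fall below this point.

Using the inverse CDF (quantile function):
x = F⁻¹(0.32) = 0.0991

Verification: P(X ≤ 0.0991) = 0.32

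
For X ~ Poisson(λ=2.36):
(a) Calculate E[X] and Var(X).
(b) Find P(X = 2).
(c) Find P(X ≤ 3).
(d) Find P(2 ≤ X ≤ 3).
(a) E[X] = 2.3600, Var(X) = 2.3600
(b) P(X = 2) = 0.262941
(c) P(X ≤ 3) = 0.787041
(d) P(2 ≤ X ≤ 3) = 0.469789

We have X ~ Poisson(λ=2.36).

(a) Moments:
E[X] = 2.3600
Var(X) = 2.3600
σ = √Var(X) = 1.5362

(b) Point probability using PMF:
P(X = 2) = 0.262941

(c) Cumulative probability using CDF:
P(X ≤ 3) = F(3) = 0.787041

(d) Range probability:
P(2 ≤ X ≤ 3) = P(X ≤ 3) - P(X ≤ 1)
                   = F(3) - F(1)
                   = 0.787041 - 0.317252
                   = 0.469789

This means approximately 47.0% of outcomes fall in the interval [2, 3].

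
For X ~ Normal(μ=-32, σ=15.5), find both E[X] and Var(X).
E[X] = -32.0000, Var(X) = 240.2500

We have X ~ Normal(μ=-32, σ=15.5).

For a Normal distribution with μ=-32, σ=15.5:

Expected value:
E[X] = -32.0000

Variance:
Var(X) = 240.2500

Standard deviation:
σ = √Var(X) = 15.5000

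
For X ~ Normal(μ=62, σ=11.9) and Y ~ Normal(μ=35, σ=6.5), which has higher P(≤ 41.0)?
Y has higher probability (P(Y ≤ 41.0) = 0.8220 > P(X ≤ 41.0) = 0.0388)

Compute P(≤ 41.0) for each distribution:

X ~ Normal(μ=62, σ=11.9):
P(X ≤ 41.0) = 0.0388

Y ~ Normal(μ=35, σ=6.5):
P(Y ≤ 41.0) = 0.8220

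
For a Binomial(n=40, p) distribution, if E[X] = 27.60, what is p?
p = 0.69

For a Binomial(n, p) distribution:
E[X] = n × p

Given n = 40 and E[X] = 27.60:
27.60 = 40 × p
p = 27.60 / 40 = 0.69

Verification: Binomial(40, 0.69) has E[X] = 27.60 ✓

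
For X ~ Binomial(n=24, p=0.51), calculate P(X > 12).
0.458422

We have X ~ Binomial(n=24, p=0.51).

P(X > 12) = 1 - P(X ≤ 12)
                = 1 - F(12)
                = 1 - 0.541578
                = 0.458422

So there's approximately a 45.8% chance that X exceeds 12.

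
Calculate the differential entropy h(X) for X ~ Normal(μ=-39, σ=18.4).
4.3313 nats

We have X ~ Normal(μ=-39, σ=18.4).

The differential entropy measures the uncertainty or information content of the distribution.

For a Normal distribution with μ=-39, σ=18.4:
h(X) = 4.3313 nats

(In bits, this would be 6.2487 bits.)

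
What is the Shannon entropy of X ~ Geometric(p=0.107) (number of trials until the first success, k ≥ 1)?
3.1794 nats

We have X ~ Geometric(p=0.107) (number of trials until the first success, k ≥ 1).

The Shannon entropy measures the uncertainty or information content of the distribution.

For a Geometric distribution with p=0.107 (number of trials until the first success, k ≥ 1):
H(X) = 3.1794 nats

(In bits, this would be 4.5869 bits.)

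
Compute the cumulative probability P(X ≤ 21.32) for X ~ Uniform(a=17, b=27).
0.432000

We have X ~ Uniform(a=17, b=27).

The CDF gives us P(X ≤ k).

Using the CDF:
P(X ≤ 21.32) = 0.432000

This means there's approximately a 43.2% chance that X is at most 21.32.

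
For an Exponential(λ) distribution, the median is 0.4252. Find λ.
λ = 1.6302

For X ~ Exponential(λ), the CDF is F(x) = 1 - e^(-λx).
The median m satisfies F(m) = 0.5:
1 - e^(-λm) = 0.5
e^(-λm) = 0.5
λm = ln(2)
m = ln(2) / λ

Given m = 0.4252:
λ = ln(2) / 0.4252 = 0.693147 / 0.4252 = 1.6302

Verification: ln(2) / 1.6302 = 0.4252 ✓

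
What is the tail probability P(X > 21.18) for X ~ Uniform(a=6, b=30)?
0.367500

We have X ~ Uniform(a=6, b=30).

P(X > 21.18) = 1 - P(X ≤ 21.18)
                = 1 - F(21.18)
                = 1 - 0.632500
                = 0.367500

So there's approximately a 36.8% chance that X exceeds 21.18.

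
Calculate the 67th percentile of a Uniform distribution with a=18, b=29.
25.3700

We have X ~ Uniform(a=18, b=29).

We want to find x such that P(X ≤ x) = 0.67.

This is the 67th percentile, which means 67% of values fall below this point.

Using the inverse CDF (quantile function):
x = F⁻¹(0.67) = 25.3700

Verification: P(X ≤ 25.3700) = 0.67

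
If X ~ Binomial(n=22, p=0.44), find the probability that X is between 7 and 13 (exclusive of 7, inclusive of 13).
0.774123

We have X ~ Binomial(n=22, p=0.44).

To find P(7 < X ≤ 13), we use:
P(7 < X ≤ 13) = P(X ≤ 13) - P(X ≤ 7)
                 = F(13) - F(7)
                 = 0.949135 - 0.175012
                 = 0.774123

So there's approximately a 77.4% chance that X falls in this range.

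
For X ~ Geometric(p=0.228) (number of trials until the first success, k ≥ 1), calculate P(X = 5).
0.080985

We have X ~ Geometric(p=0.228) (number of trials until the first success, k ≥ 1).

For a Geometric distribution, the PMF gives us the probability of each outcome.

Using the PMF formula:
P(X = 5) = 0.080985

Rounded to 4 decimal places: 0.0810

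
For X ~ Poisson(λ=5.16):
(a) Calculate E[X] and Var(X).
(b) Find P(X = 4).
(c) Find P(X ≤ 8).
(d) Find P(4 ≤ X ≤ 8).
(a) E[X] = 5.1600, Var(X) = 5.1600
(b) P(X = 4) = 0.169601
(c) P(X ≤ 8) = 0.920959
(d) P(4 ≤ X ≤ 8) = 0.677679

We have X ~ Poisson(λ=5.16).

(a) Moments:
E[X] = 5.1600
Var(X) = 5.1600
σ = √Var(X) = 2.2716

(b) Point probability using PMF:
P(X = 4) = 0.169601

(c) Cumulative probability using CDF:
P(X ≤ 8) = F(8) = 0.920959

(d) Range probability:
P(4 ≤ X ≤ 8) = P(X ≤ 8) - P(X ≤ 3)
                   = F(8) - F(3)
                   = 0.920959 - 0.243281
                   = 0.677679

This means approximately 67.8% of outcomes fall in the interval [4, 8].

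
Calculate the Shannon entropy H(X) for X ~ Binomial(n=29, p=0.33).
2.3463 nats

We have X ~ Binomial(n=29, p=0.33).

The Shannon entropy measures the uncertainty or information content of the distribution.

For a Binomial distribution with n=29, p=0.33:
H(X) = 2.3463 nats

(In bits, this would be 3.3849 bits.)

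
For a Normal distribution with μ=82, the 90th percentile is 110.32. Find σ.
σ = 22.0982

For X ~ Normal(μ, σ), the p-th percentile satisfies x = μ + z_p × σ,
where z_p = Φ⁻¹(p) is the standard normal quantile.

Step 1: z_{0.9} = Φ⁻¹(0.9) = 1.2816

Step 2: Solve for σ:
110.32 = 82 + 1.2816 × σ
σ = (110.32 - 82) / 1.2816
σ = 28.32 / 1.2816
σ = 22.0982

Verification: μ + z × σ = 82 + 1.2816 × 22.0982 = 110.32 ✓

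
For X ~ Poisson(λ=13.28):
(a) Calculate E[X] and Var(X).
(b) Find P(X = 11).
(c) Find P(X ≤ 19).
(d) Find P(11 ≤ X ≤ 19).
(a) E[X] = 13.2800, Var(X) = 13.2800
(b) P(X = 11) = 0.096960
(c) P(X ≤ 19) = 0.949224
(d) P(11 ≤ X ≤ 19) = 0.720808

We have X ~ Poisson(λ=13.28).

(a) Moments:
E[X] = 13.2800
Var(X) = 13.2800
σ = √Var(X) = 3.6442

(b) Point probability using PMF:
P(X = 11) = 0.096960

(c) Cumulative probability using CDF:
P(X ≤ 19) = F(19) = 0.949224

(d) Range probability:
P(11 ≤ X ≤ 19) = P(X ≤ 19) - P(X ≤ 10)
                   = F(19) - F(10)
                   = 0.949224 - 0.228416
                   = 0.720808

This means approximately 72.1% of outcomes fall in the interval [11, 19].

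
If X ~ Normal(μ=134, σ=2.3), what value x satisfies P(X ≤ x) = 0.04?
129.9734

We have X ~ Normal(μ=134, σ=2.3).

We want to find x such that P(X ≤ x) = 0.04.

This is the 4th percentile, which means 4% of values fall below this point.

Using the inverse CDF (quantile function):
x = F⁻¹(0.04) = 129.9734

Verification: P(X ≤ 129.9734) = 0.04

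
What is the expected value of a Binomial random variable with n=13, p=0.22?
2.8600

We have X ~ Binomial(n=13, p=0.22).

For a Binomial distribution with n=13, p=0.22:
E[X] = 2.8600

This is the expected (average) value of X.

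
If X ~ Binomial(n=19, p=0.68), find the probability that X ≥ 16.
0.097780

We have X ~ Binomial(n=19, p=0.68).

For discrete distributions, P(X ≥ 16) = 1 - P(X ≤ 15).

P(X ≤ 15) = 0.902220
P(X ≥ 16) = 1 - 0.902220 = 0.097780

So there's approximately a 9.8% chance that X is at least 16.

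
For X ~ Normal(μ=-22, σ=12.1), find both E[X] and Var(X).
E[X] = -22.0000, Var(X) = 146.4100

We have X ~ Normal(μ=-22, σ=12.1).

For a Normal distribution with μ=-22, σ=12.1:

Expected value:
E[X] = -22.0000

Variance:
Var(X) = 146.4100

Standard deviation:
σ = √Var(X) = 12.1000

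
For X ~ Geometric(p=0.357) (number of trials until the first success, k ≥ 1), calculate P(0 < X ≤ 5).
0.890086

We have X ~ Geometric(p=0.357) (number of trials until the first success, k ≥ 1).

To find P(0 < X ≤ 5), we use:
P(0 < X ≤ 5) = P(X ≤ 5) - P(X ≤ 0)
                 = F(5) - F(0)
                 = 0.890086 - 0.000000
                 = 0.890086

So there's approximately a 89.0% chance that X falls in this range.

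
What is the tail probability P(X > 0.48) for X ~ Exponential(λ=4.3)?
0.126945

We have X ~ Exponential(λ=4.3).

P(X > 0.48) = 1 - P(X ≤ 0.48)
                = 1 - F(0.48)
                = 1 - 0.873055
                = 0.126945

So there's approximately a 12.7% chance that X exceeds 0.48.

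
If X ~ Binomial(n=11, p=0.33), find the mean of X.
3.6300

We have X ~ Binomial(n=11, p=0.33).

For a Binomial distribution with n=11, p=0.33:
E[X] = 3.6300

This is the expected (average) value of X.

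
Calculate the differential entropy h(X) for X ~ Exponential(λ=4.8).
-0.5686 nats

We have X ~ Exponential(λ=4.8).

The differential entropy measures the uncertainty or information content of the distribution.

For an Exponential distribution with λ=4.8:
h(X) = -0.5686 nats

(In bits, this would be -0.8203 bits.)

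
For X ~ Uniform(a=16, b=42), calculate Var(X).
56.3333

We have X ~ Uniform(a=16, b=42).

For a Uniform distribution with a=16, b=42:
Var(X) = 56.3333

The variance measures the spread of the distribution around the mean.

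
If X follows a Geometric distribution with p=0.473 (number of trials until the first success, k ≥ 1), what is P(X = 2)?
0.249271

We have X ~ Geometric(p=0.473) (number of trials until the first success, k ≥ 1).

For a Geometric distribution, the PMF gives us the probability of each outcome.

Using the PMF formula:
P(X = 2) = 0.249271

Rounded to 4 decimal places: 0.2493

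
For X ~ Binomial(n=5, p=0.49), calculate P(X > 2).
0.481255

We have X ~ Binomial(n=5, p=0.49).

P(X > 2) = 1 - P(X ≤ 2)
                = 1 - F(2)
                = 1 - 0.518745
                = 0.481255

So there's approximately a 48.1% chance that X exceeds 2.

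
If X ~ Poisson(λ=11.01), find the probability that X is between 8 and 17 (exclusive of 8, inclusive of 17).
0.736473

We have X ~ Poisson(λ=11.01).

To find P(8 < X ≤ 17), we use:
P(8 < X ≤ 17) = P(X ≤ 17) - P(X ≤ 8)
                 = F(17) - F(8)
                 = 0.967571 - 0.231098
                 = 0.736473

So there's approximately a 73.6% chance that X falls in this range.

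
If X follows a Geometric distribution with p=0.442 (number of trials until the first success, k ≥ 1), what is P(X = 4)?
0.076794

We have X ~ Geometric(p=0.442) (number of trials until the first success, k ≥ 1).

For a Geometric distribution, the PMF gives us the probability of each outcome.

Using the PMF formula:
P(X = 4) = 0.076794

Rounded to 4 decimal places: 0.0768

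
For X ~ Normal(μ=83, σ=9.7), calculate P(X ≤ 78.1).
0.306725

We have X ~ Normal(μ=83, σ=9.7).

The CDF gives us P(X ≤ k).

Using the CDF:
P(X ≤ 78.1) = 0.306725

This means there's approximately a 30.7% chance that X is at most 78.1.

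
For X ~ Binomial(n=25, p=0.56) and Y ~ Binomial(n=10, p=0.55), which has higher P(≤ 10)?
Y has higher probability (P(Y ≤ 10) = 1.0000 > P(X ≤ 10) = 0.0797)

Compute P(≤ 10) for each distribution:

X ~ Binomial(n=25, p=0.56):
P(X ≤ 10) = 0.0797

Y ~ Binomial(n=10, p=0.55):
P(Y ≤ 10) = 1.0000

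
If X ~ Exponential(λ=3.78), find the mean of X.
0.2646

We have X ~ Exponential(λ=3.78).

For an Exponential distribution with λ=3.78:
E[X] = 0.2646

This is the expected (average) value of X.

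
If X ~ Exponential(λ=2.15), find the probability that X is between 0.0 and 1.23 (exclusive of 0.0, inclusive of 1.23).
0.928959

We have X ~ Exponential(λ=2.15).

To find P(0.0 < X ≤ 1.23), we use:
P(0.0 < X ≤ 1.23) = P(X ≤ 1.23) - P(X ≤ 0.0)
                 = F(1.23) - F(0.0)
                 = 0.928959 - 0.000000
                 = 0.928959

So there's approximately a 92.9% chance that X falls in this range.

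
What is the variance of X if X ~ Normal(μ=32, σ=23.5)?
552.2500

We have X ~ Normal(μ=32, σ=23.5).

For a Normal distribution with μ=32, σ=23.5:
Var(X) = 552.2500

The variance measures the spread of the distribution around the mean.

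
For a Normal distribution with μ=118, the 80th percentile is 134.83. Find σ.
σ = 19.9971

For X ~ Normal(μ, σ), the p-th percentile satisfies x = μ + z_p × σ,
where z_p = Φ⁻¹(p) is the standard normal quantile.

Step 1: z_{0.8} = Φ⁻¹(0.8) = 0.8416

Step 2: Solve for σ:
134.83 = 118 + 0.8416 × σ
σ = (134.83 - 118) / 0.8416
σ = 16.83 / 0.8416
σ = 19.9971

Verification: μ + z × σ = 118 + 0.8416 × 19.9971 = 134.83 ✓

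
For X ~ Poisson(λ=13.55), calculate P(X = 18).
0.048292

We have X ~ Poisson(λ=13.55).

For a Poisson distribution, the PMF gives us the probability of each outcome.

Using the PMF formula:
P(X = 18) = 0.048292

Rounded to 4 decimal places: 0.0483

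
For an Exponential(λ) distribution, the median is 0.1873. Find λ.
λ = 3.7007

For X ~ Exponential(λ), the CDF is F(x) = 1 - e^(-λx).
The median m satisfies F(m) = 0.5:
1 - e^(-λm) = 0.5
e^(-λm) = 0.5
λm = ln(2)
m = ln(2) / λ

Given m = 0.1873:
λ = ln(2) / 0.1873 = 0.693147 / 0.1873 = 3.7007

Verification: ln(2) / 3.7007 = 0.1873 ✓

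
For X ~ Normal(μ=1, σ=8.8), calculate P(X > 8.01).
0.212844

We have X ~ Normal(μ=1, σ=8.8).

P(X > 8.01) = 1 - P(X ≤ 8.01)
                = 1 - F(8.01)
                = 1 - 0.787156
                = 0.212844

So there's approximately a 21.3% chance that X exceeds 8.01.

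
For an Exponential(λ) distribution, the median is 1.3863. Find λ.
λ = 0.5000

For X ~ Exponential(λ), the CDF is F(x) = 1 - e^(-λx).
The median m satisfies F(m) = 0.5:
1 - e^(-λm) = 0.5
e^(-λm) = 0.5
λm = ln(2)
m = ln(2) / λ

Given m = 1.3863:
λ = ln(2) / 1.3863 = 0.693147 / 1.3863 = 0.5000

Verification: ln(2) / 0.5000 = 1.3863 ✓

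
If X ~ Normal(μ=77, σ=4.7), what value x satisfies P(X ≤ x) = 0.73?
79.8802

We have X ~ Normal(μ=77, σ=4.7).

We want to find x such that P(X ≤ x) = 0.73.

This is the 73rd percentile, which means 73% of values fall below this point.

Using the inverse CDF (quantile function):
x = F⁻¹(0.73) = 79.8802

Verification: P(X ≤ 79.8802) = 0.73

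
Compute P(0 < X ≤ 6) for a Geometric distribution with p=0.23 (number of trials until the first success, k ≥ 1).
0.791578

We have X ~ Geometric(p=0.23) (number of trials until the first success, k ≥ 1).

To find P(0 < X ≤ 6), we use:
P(0 < X ≤ 6) = P(X ≤ 6) - P(X ≤ 0)
                 = F(6) - F(0)
                 = 0.791578 - 0.000000
                 = 0.791578

So there's approximately a 79.2% chance that X falls in this range.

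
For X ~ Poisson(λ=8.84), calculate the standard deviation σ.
2.9732

We have X ~ Poisson(λ=8.84).

For a Poisson distribution with λ=8.84:
σ = √Var(X) = 2.9732

The standard deviation is the square root of the variance.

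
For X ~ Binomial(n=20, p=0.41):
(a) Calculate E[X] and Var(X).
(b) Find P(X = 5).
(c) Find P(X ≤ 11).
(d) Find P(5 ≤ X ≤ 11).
(a) E[X] = 8.2000, Var(X) = 4.8380
(b) P(X = 5) = 0.065636
(c) P(X ≤ 11) = 0.932051
(d) P(5 ≤ X ≤ 11) = 0.889755

We have X ~ Binomial(n=20, p=0.41).

(a) Moments:
E[X] = 8.2000
Var(X) = 4.8380
σ = √Var(X) = 2.1995

(b) Point probability using PMF:
P(X = 5) = 0.065636

(c) Cumulative probability using CDF:
P(X ≤ 11) = F(11) = 0.932051

(d) Range probability:
P(5 ≤ X ≤ 11) = P(X ≤ 11) - P(X ≤ 4)
                   = F(11) - F(4)
                   = 0.932051 - 0.042296
                   = 0.889755

This means approximately 89.0% of outcomes fall in the interval [5, 11].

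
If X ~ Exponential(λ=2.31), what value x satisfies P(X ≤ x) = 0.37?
0.2000

We have X ~ Exponential(λ=2.31).

We want to find x such that P(X ≤ x) = 0.37.

This is the 37th percentile, which means 37% of values fall below this point.

Using the inverse CDF (quantile function):
x = F⁻¹(0.37) = 0.2000

Verification: P(X ≤ 0.2000) = 0.37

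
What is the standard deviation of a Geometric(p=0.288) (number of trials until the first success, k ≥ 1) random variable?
2.9299

We have X ~ Geometric(p=0.288) (number of trials until the first success, k ≥ 1).

For a Geometric distribution with p=0.288 (number of trials until the first success, k ≥ 1):
σ = √Var(X) = 2.9299

The standard deviation is the square root of the variance.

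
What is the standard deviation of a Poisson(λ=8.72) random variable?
2.9530

We have X ~ Poisson(λ=8.72).

For a Poisson distribution with λ=8.72:
σ = √Var(X) = 2.9530

The standard deviation is the square root of the variance.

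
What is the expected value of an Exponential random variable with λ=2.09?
0.4785

We have X ~ Exponential(λ=2.09).

For an Exponential distribution with λ=2.09:
E[X] = 0.4785

This is the expected (average) value of X.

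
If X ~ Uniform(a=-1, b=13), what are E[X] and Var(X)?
E[X] = 6.0000, Var(X) = 16.3333

We have X ~ Uniform(a=-1, b=13).

For a Uniform distribution with a=-1, b=13:

Expected value:
E[X] = 6.0000

Variance:
Var(X) = 16.3333

Standard deviation:
σ = √Var(X) = 4.0415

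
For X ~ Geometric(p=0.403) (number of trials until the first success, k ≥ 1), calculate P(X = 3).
0.143633

We have X ~ Geometric(p=0.403) (number of trials until the first success, k ≥ 1).

For a Geometric distribution, the PMF gives us the probability of each outcome.

Using the PMF formula:
P(X = 3) = 0.143633

Rounded to 4 decimal places: 0.1436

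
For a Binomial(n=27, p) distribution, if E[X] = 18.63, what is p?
p = 0.69

For a Binomial(n, p) distribution:
E[X] = n × p

Given n = 27 and E[X] = 18.63:
18.63 = 27 × p
p = 18.63 / 27 = 0.69

Verification: Binomial(27, 0.69) has E[X] = 18.63 ✓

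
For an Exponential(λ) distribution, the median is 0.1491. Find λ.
λ = 4.6489

For X ~ Exponential(λ), the CDF is F(x) = 1 - e^(-λx).
The median m satisfies F(m) = 0.5:
1 - e^(-λm) = 0.5
e^(-λm) = 0.5
λm = ln(2)
m = ln(2) / λ

Given m = 0.1491:
λ = ln(2) / 0.1491 = 0.693147 / 0.1491 = 4.6489

Verification: ln(2) / 4.6489 = 0.1491 ✓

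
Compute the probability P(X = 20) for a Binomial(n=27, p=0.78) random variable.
0.153914

We have X ~ Binomial(n=27, p=0.78).

For a Binomial distribution, the PMF gives us the probability of each outcome.

Using the PMF formula:
P(X = 20) = 0.153914

Rounded to 4 decimal places: 0.1539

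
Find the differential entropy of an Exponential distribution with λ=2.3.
0.1671 nats

We have X ~ Exponential(λ=2.3).

The differential entropy measures the uncertainty or information content of the distribution.

For an Exponential distribution with λ=2.3:
h(X) = 0.1671 nats

(In bits, this would be 0.2411 bits.)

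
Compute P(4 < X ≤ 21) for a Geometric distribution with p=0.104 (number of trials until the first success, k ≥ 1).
0.544866

We have X ~ Geometric(p=0.104) (number of trials until the first success, k ≥ 1).

To find P(4 < X ≤ 21), we use:
P(4 < X ≤ 21) = P(X ≤ 21) - P(X ≤ 4)
                 = F(21) - F(4)
                 = 0.900352 - 0.355486
                 = 0.544866

So there's approximately a 54.5% chance that X falls in this range.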